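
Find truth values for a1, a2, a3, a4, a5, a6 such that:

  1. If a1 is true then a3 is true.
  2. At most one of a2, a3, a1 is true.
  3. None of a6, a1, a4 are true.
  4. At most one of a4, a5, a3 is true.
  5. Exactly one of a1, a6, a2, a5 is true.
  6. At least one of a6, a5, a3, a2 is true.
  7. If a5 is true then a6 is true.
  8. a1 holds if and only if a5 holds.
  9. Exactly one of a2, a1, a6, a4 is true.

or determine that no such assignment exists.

a1 = False, a2 = True, a3 = False, a4 = False, a5 = False, a6 = False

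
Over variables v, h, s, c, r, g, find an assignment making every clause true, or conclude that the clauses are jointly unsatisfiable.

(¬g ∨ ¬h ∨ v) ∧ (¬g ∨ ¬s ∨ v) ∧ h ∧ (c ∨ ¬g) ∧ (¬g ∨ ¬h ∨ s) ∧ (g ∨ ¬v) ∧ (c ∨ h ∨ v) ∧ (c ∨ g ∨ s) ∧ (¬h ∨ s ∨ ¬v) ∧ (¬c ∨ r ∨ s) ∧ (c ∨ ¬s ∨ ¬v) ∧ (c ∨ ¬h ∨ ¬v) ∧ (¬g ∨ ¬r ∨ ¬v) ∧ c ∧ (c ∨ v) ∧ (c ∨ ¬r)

v: False; h: True; s: False; c: True; r: True; g: False

Unit clause (h) forces h = True.
Unit clause (c) forces c = True.
Set v = False.
  then (¬g ∨ ¬h ∨ v) forces g = False.
Set s = False.
  then (¬c ∨ r ∨ s) forces r = True.
All clauses satisfied.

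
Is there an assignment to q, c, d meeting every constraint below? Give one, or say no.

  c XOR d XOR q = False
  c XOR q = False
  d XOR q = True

q = True, c = True, d = False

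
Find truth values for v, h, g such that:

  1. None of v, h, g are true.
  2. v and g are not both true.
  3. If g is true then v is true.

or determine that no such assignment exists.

v = False; h = False; g = False

  (1) {v, h, g}: 0 true — none ✓
  (2) v=F, g=F — not both ✓
  (3) g=F ⇒ v: vacuous ✓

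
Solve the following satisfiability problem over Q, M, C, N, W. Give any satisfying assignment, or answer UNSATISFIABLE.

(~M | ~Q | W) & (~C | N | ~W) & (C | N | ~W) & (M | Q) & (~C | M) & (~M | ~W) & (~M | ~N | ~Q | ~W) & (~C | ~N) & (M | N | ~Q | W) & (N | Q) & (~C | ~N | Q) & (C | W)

Q: True, M: False, C: False, N: True, W: True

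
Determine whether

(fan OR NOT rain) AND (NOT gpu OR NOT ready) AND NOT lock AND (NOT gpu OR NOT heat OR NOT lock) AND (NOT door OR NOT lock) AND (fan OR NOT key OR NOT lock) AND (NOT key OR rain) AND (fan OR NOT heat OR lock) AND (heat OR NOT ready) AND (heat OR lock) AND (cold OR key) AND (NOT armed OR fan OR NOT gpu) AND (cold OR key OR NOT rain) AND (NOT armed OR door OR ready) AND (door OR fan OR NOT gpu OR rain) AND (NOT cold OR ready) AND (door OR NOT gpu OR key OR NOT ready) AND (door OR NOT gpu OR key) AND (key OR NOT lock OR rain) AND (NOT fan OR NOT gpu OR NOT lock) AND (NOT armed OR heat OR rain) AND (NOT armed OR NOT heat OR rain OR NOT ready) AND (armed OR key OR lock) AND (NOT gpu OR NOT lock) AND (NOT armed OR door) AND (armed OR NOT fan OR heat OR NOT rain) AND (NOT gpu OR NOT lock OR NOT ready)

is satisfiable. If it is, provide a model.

Unit clause (NOT lock) forces lock = False.
In (heat OR lock) only heat is left, so heat = True.
In (fan OR NOT heat OR lock) only fan is left, so fan = True.
Set cold = False.
  then (cold OR key) forces key = True.
  then (NOT key OR rain) forces rain = True.
Set gpu = False.
Set ready = False.
Set armed = False.
Set door = True.
All clauses satisfied.

cold = False; fan = True; gpu = False; heat = True; key = True; lock = False; ready = False; rain = True; armed = False; door = True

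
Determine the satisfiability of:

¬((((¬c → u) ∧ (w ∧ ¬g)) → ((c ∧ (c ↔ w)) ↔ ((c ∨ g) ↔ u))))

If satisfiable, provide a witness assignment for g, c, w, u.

g=F, c=T, w=T, u=F

  ¬((((¬c → u) ∧ (w ∧ ¬g)) → ((c ∧ (c ↔ w)) ↔ ((c ∨ g) ↔ u)))) = True
    ((¬c → u) ∧ (w ∧ ¬g)) → ((c ∧ (c ↔ w)) ↔ ((c ∨ g) ↔ u)) = False
      (¬c → u) ∧ (w ∧ ¬g) = True
        ¬c → u = True
          ¬c = False
        w ∧ ¬g = True
          ¬g = True
      (c ∧ (c ↔ w)) ↔ ((c ∨ g) ↔ u) = False
        c ∧ (c ↔ w) = True
          c ↔ w = True
        (c ∨ g) ↔ u = False
          c ∨ g = True
The formula evaluates to True.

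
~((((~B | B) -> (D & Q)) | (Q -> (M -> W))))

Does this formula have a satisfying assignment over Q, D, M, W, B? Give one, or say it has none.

Q = True, D = False, M = True, W = False, B = True

  ~((((~B | B) -> (D & Q)) | (Q -> (M -> W)))) = True
    ((~B | B) -> (D & Q)) | (Q -> (M -> W)) = False
      (~B | B) -> (D & Q) = False
        ~B | B = True
          ~B = False
        D & Q = False
      Q -> (M -> W) = False
        M -> W = False
The formula evaluates to True.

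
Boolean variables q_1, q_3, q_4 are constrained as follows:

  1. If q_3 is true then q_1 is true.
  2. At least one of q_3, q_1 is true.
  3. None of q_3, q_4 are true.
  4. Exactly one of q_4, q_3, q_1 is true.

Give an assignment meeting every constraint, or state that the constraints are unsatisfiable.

q_1: True, q_3: False, q_4: False

  (1) q_3=F ⇒ q_1: vacuous ✓
  (2) {q_3, q_1}: 1 true — at least one ✓
  (3) {q_3, q_4}: 0 true — none ✓
  (4) {q_4, q_3, q_1}: 1 true — exactly one ✓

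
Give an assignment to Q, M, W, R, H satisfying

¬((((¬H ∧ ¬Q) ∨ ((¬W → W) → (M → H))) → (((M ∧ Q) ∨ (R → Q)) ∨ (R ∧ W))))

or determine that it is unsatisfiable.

Q = False, M = True, W = False, R = True, H = True

  ¬((((¬H ∧ ¬Q) ∨ ((¬W → W) → (M → H))) → (((M ∧ Q) ∨ (R → Q)) ∨ (R ∧ W)))) = True
    ((¬H ∧ ¬Q) ∨ ((¬W → W) → (M → H))) → (((M ∧ Q) ∨ (R → Q)) ∨ (R ∧ W)) = False
      (¬H ∧ ¬Q) ∨ ((¬W → W) → (M → H)) = True
        ¬H ∧ ¬Q = False
          ¬H = False
          ¬Q = True
        (¬W → W) → (M → H) = True
          ¬W → W = False
            ¬W = True
          M → H = True
      ((M ∧ Q) ∨ (R → Q)) ∨ (R ∧ W) = False
        (M ∧ Q) ∨ (R → Q) = False
          M ∧ Q = False
          R → Q = False
        R ∧ W = False
The formula evaluates to True.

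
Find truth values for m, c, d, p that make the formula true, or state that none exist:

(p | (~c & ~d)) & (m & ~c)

m = True; c = False; d = False; p = True

  p | (~c & ~d) = True
    ~c & ~d = True
      ~c = True
      ~d = True
  m & ~c = True
    ~c = True
Both conjuncts True, so the formula holds.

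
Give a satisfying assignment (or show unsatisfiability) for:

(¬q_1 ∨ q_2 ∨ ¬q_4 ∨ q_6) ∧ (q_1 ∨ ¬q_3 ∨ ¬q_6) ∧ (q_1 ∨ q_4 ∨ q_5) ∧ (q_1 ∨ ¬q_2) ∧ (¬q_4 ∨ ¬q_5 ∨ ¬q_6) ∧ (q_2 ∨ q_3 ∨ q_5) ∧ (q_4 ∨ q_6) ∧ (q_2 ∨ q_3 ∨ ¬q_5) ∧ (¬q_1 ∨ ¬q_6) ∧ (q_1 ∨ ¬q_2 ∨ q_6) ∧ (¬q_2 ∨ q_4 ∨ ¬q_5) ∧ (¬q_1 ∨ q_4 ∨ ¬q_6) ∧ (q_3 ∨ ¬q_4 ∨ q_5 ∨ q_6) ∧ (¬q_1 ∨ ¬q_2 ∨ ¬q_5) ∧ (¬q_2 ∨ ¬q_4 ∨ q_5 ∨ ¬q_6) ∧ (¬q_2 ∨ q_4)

q_1 = True, q_2 = True, q_3 = True, q_4 = True, q_5 = False, q_6 = False

Set q_1 = True.
  then (¬q_1 ∨ ¬q_6) forces q_6 = False.
  then (q_4 ∨ q_6) forces q_4 = True.
  then (¬q_1 ∨ q_2 ∨ ¬q_4 ∨ q_6) forces q_2 = True.
  then (¬q_1 ∨ ¬q_2 ∨ ¬q_5) forces q_5 = False.
  then (q_3 ∨ ¬q_4 ∨ q_5 ∨ q_6) forces q_3 = True.
All clauses satisfied.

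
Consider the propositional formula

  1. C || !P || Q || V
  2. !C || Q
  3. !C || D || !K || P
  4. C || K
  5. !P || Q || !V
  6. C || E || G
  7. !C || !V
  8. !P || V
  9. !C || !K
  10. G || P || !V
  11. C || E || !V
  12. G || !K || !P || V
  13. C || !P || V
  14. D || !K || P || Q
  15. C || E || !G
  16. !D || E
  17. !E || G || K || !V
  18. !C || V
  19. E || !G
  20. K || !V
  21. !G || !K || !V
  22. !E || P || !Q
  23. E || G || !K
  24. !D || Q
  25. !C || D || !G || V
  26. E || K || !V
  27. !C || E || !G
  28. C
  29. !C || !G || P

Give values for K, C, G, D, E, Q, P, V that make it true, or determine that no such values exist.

Case C = True:
  (!C || Q) forces Q = True.
  (!C || !V) forces V = False.
  Clause (!C || V) is falsified — contradiction.
Case C = False:
  Clause (C) is falsified — contradiction.
Both cases fail, so the formula is unsatisfiable.

The formula is unsatisfiable.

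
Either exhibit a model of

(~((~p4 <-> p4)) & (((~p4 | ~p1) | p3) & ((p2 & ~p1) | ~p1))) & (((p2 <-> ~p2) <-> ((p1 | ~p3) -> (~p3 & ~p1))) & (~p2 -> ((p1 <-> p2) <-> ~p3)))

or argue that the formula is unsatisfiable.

UNSATISFIABLE

Case p1 = True: the conjunct (p2 & ~p1) | ~p1 becomes (p2 & False) | ~True = False.
Case p1 = False: the formula simplifies to ~((~p4 <-> p4)) & (((p2 <-> ~p2) <-> (~p3 -> ~p3)) & (~p2 -> (~p2 <-> ~p3))).
  p2 = True: simplifies to ~((~p4 <-> p4)) & ~((~p3 -> ~p3)).
    p3 = True: the conjunct ~((~p3 -> ~p3)) becomes ~((False -> False)) = False.
    p3 = False: the conjunct ~((~p3 -> ~p3)) becomes ~((True -> True)) = False.
  p2 = False: simplifies to ~((~p4 <-> p4)) & (~((~p3 -> ~p3)) & ~p3).
    p3 = True: the conjunct ~((~p3 -> ~p3)) becomes ~((False -> False)) = False.
    p3 = False: the conjunct ~((~p3 -> ~p3)) becomes ~((True -> True)) = False.
Both cases fail — unsatisfiable.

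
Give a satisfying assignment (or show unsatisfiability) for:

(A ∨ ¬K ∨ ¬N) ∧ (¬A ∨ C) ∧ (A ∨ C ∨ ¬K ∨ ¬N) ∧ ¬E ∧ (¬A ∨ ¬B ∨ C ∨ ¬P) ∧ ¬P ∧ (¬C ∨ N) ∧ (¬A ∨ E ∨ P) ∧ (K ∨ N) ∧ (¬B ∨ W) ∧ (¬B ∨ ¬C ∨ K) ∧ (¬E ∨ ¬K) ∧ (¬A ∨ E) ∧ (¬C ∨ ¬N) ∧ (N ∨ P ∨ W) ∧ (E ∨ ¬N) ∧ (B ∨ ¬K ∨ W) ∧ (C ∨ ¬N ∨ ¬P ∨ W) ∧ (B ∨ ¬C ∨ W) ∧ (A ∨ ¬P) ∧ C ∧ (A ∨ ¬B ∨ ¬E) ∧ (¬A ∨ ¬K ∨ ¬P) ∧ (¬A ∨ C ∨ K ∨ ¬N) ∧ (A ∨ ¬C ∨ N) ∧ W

Case C = True:
  (¬E) forces E = False.
  (¬P) forces P = False.
  (¬C ∨ N) forces N = True.
  Clause (¬C ∨ ¬N) is falsified — contradiction.
Case C = False:
  Clause (C) is falsified — contradiction.
Both cases fail, so the formula is unsatisfiable.

Unsatisfiable — no assignment works.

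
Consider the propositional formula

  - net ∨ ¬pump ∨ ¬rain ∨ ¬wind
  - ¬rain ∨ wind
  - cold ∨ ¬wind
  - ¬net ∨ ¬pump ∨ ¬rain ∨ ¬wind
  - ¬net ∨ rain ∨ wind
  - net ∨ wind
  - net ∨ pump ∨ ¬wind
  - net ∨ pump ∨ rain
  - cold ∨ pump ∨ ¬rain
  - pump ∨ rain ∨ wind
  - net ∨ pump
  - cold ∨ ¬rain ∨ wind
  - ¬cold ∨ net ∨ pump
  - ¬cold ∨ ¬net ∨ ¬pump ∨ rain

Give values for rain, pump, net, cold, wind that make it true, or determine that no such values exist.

Set rain = True.
  then (¬rain ∨ wind) forces wind = True.
  then (cold ∨ ¬wind) forces cold = True.
Set pump = False.
  then (net ∨ pump ∨ ¬wind) forces net = True.
All clauses satisfied.

rain: True, pump: False, net: True, cold: True, wind: True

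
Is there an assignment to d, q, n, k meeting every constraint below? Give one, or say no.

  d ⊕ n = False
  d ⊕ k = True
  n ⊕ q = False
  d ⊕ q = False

d = True, q = True, n = True, k = False

d ⊕ n = T ⊕ T = False ✓
d ⊕ k = T ⊕ F = True ✓
n ⊕ q = T ⊕ T = False ✓
d ⊕ q = T ⊕ T = False ✓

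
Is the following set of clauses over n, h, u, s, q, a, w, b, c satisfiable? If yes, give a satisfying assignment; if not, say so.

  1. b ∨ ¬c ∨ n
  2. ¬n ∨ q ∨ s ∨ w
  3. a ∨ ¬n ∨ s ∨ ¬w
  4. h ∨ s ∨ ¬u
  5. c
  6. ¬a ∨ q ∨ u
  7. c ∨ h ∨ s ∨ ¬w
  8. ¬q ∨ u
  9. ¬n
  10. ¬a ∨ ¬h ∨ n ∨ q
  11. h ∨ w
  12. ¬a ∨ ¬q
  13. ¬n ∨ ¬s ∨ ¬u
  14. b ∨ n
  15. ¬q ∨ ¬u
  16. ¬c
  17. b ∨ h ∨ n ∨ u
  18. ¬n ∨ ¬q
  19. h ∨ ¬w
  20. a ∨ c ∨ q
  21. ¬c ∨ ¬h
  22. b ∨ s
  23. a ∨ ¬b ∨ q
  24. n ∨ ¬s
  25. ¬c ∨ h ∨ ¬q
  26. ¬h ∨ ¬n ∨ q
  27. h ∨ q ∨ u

No satisfying assignment exists.

Case c = True:
  Clause (¬c) is falsified — contradiction.
Case c = False:
  Clause (c) is falsified — contradiction.
Both cases fail, so the formula is unsatisfiable.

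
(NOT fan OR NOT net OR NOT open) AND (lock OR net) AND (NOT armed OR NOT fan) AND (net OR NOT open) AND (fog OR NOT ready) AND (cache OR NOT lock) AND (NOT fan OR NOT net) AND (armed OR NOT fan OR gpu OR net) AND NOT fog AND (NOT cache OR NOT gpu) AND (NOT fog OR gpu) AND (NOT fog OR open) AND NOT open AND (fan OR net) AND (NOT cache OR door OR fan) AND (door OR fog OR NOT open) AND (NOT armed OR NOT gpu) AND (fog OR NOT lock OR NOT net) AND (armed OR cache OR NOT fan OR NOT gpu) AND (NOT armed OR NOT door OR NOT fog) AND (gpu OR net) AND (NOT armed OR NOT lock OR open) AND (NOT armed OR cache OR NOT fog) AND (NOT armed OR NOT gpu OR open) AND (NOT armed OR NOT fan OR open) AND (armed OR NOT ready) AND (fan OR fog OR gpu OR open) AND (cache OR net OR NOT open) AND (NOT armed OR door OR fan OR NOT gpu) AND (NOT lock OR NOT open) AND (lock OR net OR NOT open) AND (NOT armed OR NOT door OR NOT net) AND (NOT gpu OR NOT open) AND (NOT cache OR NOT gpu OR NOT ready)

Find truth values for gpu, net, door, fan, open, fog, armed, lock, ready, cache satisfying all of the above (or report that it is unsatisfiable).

gpu = True; net = True; door = True; fan = False; open = False; fog = False; armed = False; lock = False; ready = False; cache = False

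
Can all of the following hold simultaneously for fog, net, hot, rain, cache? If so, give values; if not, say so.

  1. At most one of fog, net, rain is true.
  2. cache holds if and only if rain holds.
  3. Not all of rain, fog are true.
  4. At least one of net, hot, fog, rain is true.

fog = False, net = True, hot = True, rain = False, cache = False

  (1) {fog, net, rain}: 1 true — at most one ✓
  (2) cache=F, rain=F — same ✓
  (3) {rain, fog}: 0/2 true — not all ✓
  (4) {net, hot, fog, rain}: 2 true — at least one ✓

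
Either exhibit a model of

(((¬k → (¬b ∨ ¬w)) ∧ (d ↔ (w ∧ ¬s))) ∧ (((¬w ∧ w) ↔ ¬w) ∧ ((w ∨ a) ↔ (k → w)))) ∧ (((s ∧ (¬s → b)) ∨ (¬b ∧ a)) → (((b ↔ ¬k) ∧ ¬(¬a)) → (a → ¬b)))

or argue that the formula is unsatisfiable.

a = False, s = True, d = False, b = True, w = True, k = True

  ((¬k → (¬b ∨ ¬w)) ∧ (d ↔ (w ∧ ¬s))) ∧ (((¬w ∧ w) ↔ ¬w) ∧ ((w ∨ a) ↔ (k → w))) = True
    (¬k → (¬b ∨ ¬w)) ∧ (d ↔ (w ∧ ¬s)) = True
      ¬k → (¬b ∨ ¬w) = True
        ¬k = False
        ¬b ∨ ¬w = False
          ¬b = False
          ¬w = False
      d ↔ (w ∧ ¬s) = True
        w ∧ ¬s = False
          ¬s = False
    ((¬w ∧ w) ↔ ¬w) ∧ ((w ∨ a) ↔ (k → w)) = True
      (¬w ∧ w) ↔ ¬w = True
        ¬w ∧ w = False
          ¬w = False
        ¬w = False
      (w ∨ a) ↔ (k → w) = True
        w ∨ a = True
        k → w = True
  ((s ∧ (¬s → b)) ∨ (¬b ∧ a)) → (((b ↔ ¬k) ∧ ¬(¬a)) → (a → ¬b)) = True
    (s ∧ (¬s → b)) ∨ (¬b ∧ a) = True
      s ∧ (¬s → b) = True
        ¬s → b = True
          ¬s = False
      ¬b ∧ a = False
        ¬b = False
    ((b ↔ ¬k) ∧ ¬(¬a)) → (a → ¬b) = True
      (b ↔ ¬k) ∧ ¬(¬a) = False
        b ↔ ¬k = False
          ¬k = False
        ¬(¬a) = False
          ¬a = True
      a → ¬b = True
        ¬b = False
Both conjuncts True, so the formula holds.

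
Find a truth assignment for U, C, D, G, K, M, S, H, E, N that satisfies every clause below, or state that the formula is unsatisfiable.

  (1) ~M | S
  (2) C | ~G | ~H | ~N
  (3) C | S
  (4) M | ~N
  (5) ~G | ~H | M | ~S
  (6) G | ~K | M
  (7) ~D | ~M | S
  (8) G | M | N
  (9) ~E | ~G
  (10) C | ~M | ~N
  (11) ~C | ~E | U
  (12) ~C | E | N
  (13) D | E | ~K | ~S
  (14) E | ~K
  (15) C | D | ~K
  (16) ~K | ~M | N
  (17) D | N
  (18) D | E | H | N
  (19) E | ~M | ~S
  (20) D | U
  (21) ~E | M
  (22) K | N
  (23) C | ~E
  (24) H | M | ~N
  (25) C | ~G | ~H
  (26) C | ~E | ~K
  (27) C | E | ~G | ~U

U = True; C = True; D = True; G = False; K = True; M = True; S = True; H = False; E = True; N = True

Set U = True.
Set C = True.
Set D = True.
Try G = True:
  (~E | ~G) forces E = False.
  (~C | E | N) forces N = True.
  (M | ~N) forces M = True.
  (~M | S) forces S = True.
  clause (E | ~M | ~S) is falsified — backtrack.
So G = False.
Set K = True.
  then (G | ~K | M) forces M = True.
  then (~D | ~M | S) forces S = True.
  then (E | ~K) forces E = True.
  then (~K | ~M | N) forces N = True.
Set H = False.
All clauses satisfied.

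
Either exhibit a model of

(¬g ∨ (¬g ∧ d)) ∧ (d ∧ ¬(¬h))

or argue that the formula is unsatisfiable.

d = True; h = True; g = False

  ¬g ∨ (¬g ∧ d) = True
    ¬g = True
    ¬g ∧ d = True
      ¬g = True
  d ∧ ¬(¬h) = True
    ¬(¬h) = True
      ¬h = False
Both conjuncts True, so the formula holds.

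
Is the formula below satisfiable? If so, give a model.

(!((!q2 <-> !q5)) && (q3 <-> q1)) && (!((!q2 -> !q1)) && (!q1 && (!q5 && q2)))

UNSATISFIABLE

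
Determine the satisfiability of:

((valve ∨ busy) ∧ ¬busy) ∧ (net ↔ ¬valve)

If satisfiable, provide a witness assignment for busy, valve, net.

busy = False; valve = True; net = False

  (valve ∨ busy) ∧ ¬busy = True
    valve ∨ busy = True
    ¬busy = True
  net ↔ ¬valve = True
    ¬valve = False
Both conjuncts True, so the formula holds.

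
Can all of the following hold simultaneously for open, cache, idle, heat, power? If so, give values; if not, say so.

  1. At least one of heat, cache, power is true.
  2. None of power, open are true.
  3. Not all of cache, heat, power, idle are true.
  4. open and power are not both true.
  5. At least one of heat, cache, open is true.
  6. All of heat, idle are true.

open: False, cache: True, idle: True, heat: True, power: False

  (1) {heat, cache, power}: 2 true — at least one ✓
  (2) {power, open}: 0 true — none ✓
  (3) {cache, heat, power, idle}: 3/4 true — not all ✓
  (4) open=F, power=F — not both ✓
  (5) {heat, cache, open}: 2 true — at least one ✓
  (6) {heat, idle}: all 2 true ✓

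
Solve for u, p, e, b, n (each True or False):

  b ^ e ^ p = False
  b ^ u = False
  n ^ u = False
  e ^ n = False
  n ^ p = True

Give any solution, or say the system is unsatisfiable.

u: True; p: False; e: True; b: True; n: True

b ^ e ^ p = T ^ T ^ F = False ✓
b ^ u = T ^ T = False ✓
n ^ u = T ^ T = False ✓
e ^ n = T ^ T = False ✓
n ^ p = T ^ F = True ✓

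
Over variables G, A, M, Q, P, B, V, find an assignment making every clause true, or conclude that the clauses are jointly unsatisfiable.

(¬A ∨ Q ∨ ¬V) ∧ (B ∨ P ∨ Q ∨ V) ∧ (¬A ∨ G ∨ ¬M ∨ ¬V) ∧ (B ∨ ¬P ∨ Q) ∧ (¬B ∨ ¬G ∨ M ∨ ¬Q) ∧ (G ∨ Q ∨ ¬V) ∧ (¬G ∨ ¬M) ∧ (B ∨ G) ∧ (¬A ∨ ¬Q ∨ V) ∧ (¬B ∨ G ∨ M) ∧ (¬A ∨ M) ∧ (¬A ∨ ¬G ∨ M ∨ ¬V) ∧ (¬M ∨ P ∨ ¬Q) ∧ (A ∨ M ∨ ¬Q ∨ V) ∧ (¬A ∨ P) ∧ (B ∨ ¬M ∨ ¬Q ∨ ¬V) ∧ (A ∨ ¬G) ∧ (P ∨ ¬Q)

G: False, A: False, M: True, Q: True, P: True, B: True, V: False

Try G = True:
  (¬G ∨ ¬M) forces M = False.
  (¬A ∨ M) forces A = False.
  clause (A ∨ ¬G) is falsified — backtrack.
So G = False.
  then (B ∨ G) forces B = True.
  then (¬B ∨ G ∨ M) forces M = True.
Set A = False.
Set Q = True.
  then (¬M ∨ P ∨ ¬Q) forces P = True.
Set V = False.
All clauses satisfied.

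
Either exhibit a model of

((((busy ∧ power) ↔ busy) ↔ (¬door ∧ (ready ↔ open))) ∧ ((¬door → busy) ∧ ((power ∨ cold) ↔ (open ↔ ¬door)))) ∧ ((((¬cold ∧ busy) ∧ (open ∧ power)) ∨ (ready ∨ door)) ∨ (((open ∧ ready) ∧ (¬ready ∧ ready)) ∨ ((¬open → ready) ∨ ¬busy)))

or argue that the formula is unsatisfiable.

ready = False; busy = True; open = True; power = False; cold = False; door = True

  (((busy ∧ power) ↔ busy) ↔ (¬door ∧ (ready ↔ open))) ∧ ((¬door → busy) ∧ ((power ∨ cold) ↔ (open ↔ ¬door))) = True
    ((busy ∧ power) ↔ busy) ↔ (¬door ∧ (ready ↔ open)) = True
      (busy ∧ power) ↔ busy = False
        busy ∧ power = False
      ¬door ∧ (ready ↔ open) = False
        ¬door = False
        ready ↔ open = False
    (¬door → busy) ∧ ((power ∨ cold) ↔ (open ↔ ¬door)) = True
      ¬door → busy = True
        ¬door = False
      (power ∨ cold) ↔ (open ↔ ¬door) = True
        power ∨ cold = False
        open ↔ ¬door = False
          ¬door = False
  (((¬cold ∧ busy) ∧ (open ∧ power)) ∨ (ready ∨ door)) ∨ (((open ∧ ready) ∧ (¬ready ∧ ready)) ∨ ((¬open → ready) ∨ ¬busy)) = True
    ((¬cold ∧ busy) ∧ (open ∧ power)) ∨ (ready ∨ door) = True
      (¬cold ∧ busy) ∧ (open ∧ power) = False
        ¬cold ∧ busy = True
          ¬cold = True
        open ∧ power = False
      ready ∨ door = True
    ((open ∧ ready) ∧ (¬ready ∧ ready)) ∨ ((¬open → ready) ∨ ¬busy) = True
      (open ∧ ready) ∧ (¬ready ∧ ready) = False
        open ∧ ready = False
        ¬ready ∧ ready = False
          ¬ready = True
      (¬open → ready) ∨ ¬busy = True
        ¬open → ready = True
          ¬open = False
        ¬busy = False
Both conjuncts True, so the formula holds.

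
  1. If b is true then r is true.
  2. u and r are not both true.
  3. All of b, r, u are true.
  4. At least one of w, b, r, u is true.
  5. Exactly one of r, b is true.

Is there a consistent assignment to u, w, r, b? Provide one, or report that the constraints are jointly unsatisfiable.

Case b = True:
  (1) with b=T forces r = True.
  Constraint (5) is violated (r=T, b=T) — contradiction.
Case b = False:
  Constraint (3) is violated (b=F) — contradiction.
Both cases fail — unsatisfiable.

No satisfying assignment exists.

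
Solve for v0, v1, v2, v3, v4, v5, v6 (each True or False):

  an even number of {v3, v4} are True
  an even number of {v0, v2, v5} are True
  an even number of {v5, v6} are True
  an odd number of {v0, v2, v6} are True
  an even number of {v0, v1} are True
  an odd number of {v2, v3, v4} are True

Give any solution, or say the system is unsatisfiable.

Adding constraints 2, 3, 4 mod 2: every variable appears an even number of times on the left, so the left side is 0.
But the right sides sum to 1 (mod 2). 0 ≠ 1 — the system is inconsistent.

The formula is unsatisfiable.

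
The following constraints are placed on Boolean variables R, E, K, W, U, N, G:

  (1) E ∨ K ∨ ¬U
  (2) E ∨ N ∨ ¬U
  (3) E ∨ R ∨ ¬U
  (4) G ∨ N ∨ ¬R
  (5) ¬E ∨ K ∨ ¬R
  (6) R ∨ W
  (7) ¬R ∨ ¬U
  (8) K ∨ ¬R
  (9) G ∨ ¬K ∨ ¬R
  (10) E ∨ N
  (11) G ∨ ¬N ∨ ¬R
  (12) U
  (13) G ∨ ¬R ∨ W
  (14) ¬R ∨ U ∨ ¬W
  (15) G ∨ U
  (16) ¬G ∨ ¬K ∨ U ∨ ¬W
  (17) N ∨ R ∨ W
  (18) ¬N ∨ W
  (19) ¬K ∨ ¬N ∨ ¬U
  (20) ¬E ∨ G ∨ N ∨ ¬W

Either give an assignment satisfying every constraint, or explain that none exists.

Unit clause (U) forces U = True.
In (¬R ∨ ¬U) only ¬R is left, so R = False.
In (E ∨ R ∨ ¬U) only E is left, so E = True.
In (R ∨ W) only W is left, so W = True.
Set K = False.
Set N = True.
Set G = False.
All clauses satisfied.

R = False, E = True, K = False, W = True, U = True, N = True, G = False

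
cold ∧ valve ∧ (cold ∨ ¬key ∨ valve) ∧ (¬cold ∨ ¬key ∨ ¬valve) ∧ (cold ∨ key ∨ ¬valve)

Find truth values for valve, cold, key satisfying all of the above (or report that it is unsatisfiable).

Unit clause (cold) forces cold = True.
Unit clause (valve) forces valve = True.
In (¬cold ∨ ¬key ∨ ¬valve) only ¬key is left, so key = False.
Check each clause:
  (cold): cold holds.
  (valve): valve holds.
  (cold ∨ ¬key ∨ valve): cold holds.
  (¬cold ∨ ¬key ∨ ¬valve): ¬key holds.
  (cold ∨ key ∨ ¬valve): cold holds.
All clauses satisfied.

valve: True, cold: True, key: False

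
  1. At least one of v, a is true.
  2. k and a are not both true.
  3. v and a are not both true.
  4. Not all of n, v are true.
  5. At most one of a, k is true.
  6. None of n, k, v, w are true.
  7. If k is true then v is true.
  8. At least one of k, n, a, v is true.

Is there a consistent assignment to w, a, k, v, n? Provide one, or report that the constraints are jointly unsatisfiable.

w: False; a: True; k: False; v: False; n: False

  (1) {v, a}: 1 true — at least one ✓
  (2) k=F, a=T — not both ✓
  (3) v=F, a=T — not both ✓
  (4) {n, v}: 0/2 true — not all ✓
  (5) {a, k}: 1 true — at most one ✓
  (6) {n, k, v, w}: 0 true — none ✓
  (7) k=F ⇒ v: vacuous ✓
  (8) {k, n, a, v}: 1 true — at least one ✓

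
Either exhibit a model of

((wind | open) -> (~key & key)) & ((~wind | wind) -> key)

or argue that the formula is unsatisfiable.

key = True, wind = False, open = False

  (wind | open) -> (~key & key) = True
    wind | open = False
    ~key & key = False
      ~key = False
  (~wind | wind) -> key = True
    ~wind | wind = True
      ~wind = True
Both conjuncts True, so the formula holds.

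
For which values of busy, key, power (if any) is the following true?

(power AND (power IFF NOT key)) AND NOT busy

busy = False, key = False, power = True

  power AND (power IFF NOT key) = True
    power IFF NOT key = True
      NOT key = True
  NOT busy = True
Both conjuncts True, so the formula holds.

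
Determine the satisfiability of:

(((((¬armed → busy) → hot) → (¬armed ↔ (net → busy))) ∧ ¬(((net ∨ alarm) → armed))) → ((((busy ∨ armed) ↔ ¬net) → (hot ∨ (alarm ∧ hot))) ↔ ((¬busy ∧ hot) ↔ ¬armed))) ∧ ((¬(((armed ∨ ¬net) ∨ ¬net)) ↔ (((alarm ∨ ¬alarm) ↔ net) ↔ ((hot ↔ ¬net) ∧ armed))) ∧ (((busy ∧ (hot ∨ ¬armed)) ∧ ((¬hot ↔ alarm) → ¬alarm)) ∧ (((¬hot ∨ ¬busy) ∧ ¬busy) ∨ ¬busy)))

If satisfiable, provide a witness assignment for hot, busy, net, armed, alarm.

No satisfying assignment exists.

Case busy = True: the conjunct ((¬hot ∨ ¬busy) ∧ ¬busy) ∨ ¬busy becomes (¬hot ∧ False) ∨ ¬True = False.
Case busy = False: the conjunct busy is False.
Both cases fail — unsatisfiable.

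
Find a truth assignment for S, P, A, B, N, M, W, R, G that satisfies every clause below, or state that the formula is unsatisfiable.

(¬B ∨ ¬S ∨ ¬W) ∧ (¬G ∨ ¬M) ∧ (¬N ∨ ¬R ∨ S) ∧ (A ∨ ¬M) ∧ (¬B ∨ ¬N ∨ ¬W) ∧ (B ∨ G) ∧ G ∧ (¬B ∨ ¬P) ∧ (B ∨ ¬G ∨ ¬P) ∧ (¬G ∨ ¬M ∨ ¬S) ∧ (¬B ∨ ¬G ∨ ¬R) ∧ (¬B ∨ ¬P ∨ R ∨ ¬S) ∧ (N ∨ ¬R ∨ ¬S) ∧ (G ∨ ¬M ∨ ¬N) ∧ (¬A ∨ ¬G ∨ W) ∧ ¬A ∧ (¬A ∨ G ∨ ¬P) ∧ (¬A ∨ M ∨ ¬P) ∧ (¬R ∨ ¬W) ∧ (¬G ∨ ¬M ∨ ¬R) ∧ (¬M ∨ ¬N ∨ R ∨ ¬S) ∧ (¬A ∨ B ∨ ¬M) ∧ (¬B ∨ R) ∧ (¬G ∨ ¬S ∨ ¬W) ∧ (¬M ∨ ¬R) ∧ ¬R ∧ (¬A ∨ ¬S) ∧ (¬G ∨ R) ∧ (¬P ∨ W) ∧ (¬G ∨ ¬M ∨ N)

The formula is unsatisfiable.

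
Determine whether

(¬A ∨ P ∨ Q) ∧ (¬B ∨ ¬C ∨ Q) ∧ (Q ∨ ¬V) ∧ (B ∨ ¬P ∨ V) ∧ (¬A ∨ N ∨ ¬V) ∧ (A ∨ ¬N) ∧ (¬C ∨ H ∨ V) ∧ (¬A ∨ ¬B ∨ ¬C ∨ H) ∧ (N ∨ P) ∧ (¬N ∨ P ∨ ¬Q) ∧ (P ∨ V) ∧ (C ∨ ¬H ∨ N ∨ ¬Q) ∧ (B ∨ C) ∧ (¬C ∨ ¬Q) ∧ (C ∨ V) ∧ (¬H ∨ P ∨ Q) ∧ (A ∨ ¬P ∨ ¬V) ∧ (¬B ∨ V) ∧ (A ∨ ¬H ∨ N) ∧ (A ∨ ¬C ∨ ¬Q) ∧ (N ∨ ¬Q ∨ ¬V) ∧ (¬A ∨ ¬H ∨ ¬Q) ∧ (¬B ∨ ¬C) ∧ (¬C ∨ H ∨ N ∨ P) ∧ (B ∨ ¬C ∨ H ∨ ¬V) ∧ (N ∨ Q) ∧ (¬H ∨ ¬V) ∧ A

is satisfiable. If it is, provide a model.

Unit clause (A) forces A = True.
Try C = True:
  (¬C ∨ ¬Q) forces Q = False.
  (¬A ∨ P ∨ Q) forces P = True.
  (¬B ∨ ¬C ∨ Q) forces B = False.
  (Q ∨ ¬V) forces V = False.
  clause (B ∨ ¬P ∨ V) is falsified — backtrack.
So C = False.
  then (B ∨ C) forces B = True.
  then (C ∨ V) forces V = True.
  then (¬H ∨ ¬V) forces H = False.
  then (Q ∨ ¬V) forces Q = True.
  then (¬A ∨ N ∨ ¬V) forces N = True.
  then (¬N ∨ P ∨ ¬Q) forces P = True.
All clauses satisfied.

C=F; A=T; Q=T; B=T; P=T; H=F; V=T; N=T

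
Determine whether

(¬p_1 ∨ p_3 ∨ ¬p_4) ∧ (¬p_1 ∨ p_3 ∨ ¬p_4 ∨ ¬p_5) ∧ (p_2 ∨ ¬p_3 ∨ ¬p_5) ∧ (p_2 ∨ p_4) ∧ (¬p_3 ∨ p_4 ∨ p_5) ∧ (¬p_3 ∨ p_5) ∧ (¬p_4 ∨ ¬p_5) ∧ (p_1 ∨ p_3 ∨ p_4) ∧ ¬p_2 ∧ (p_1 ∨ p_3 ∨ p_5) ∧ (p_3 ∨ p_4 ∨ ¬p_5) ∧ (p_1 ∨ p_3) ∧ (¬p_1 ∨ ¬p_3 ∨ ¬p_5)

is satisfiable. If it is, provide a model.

Case p_2 = True:
  Clause (¬p_2) is falsified — contradiction.
Case p_2 = False:
  (p_2 ∨ p_4) forces p_4 = True.
  (¬p_4 ∨ ¬p_5) forces p_5 = False.
  (¬p_3 ∨ p_5) forces p_3 = False.
  (¬p_1 ∨ p_3 ∨ ¬p_4) forces p_1 = False.
  Clause (p_1 ∨ p_3 ∨ p_5) is falsified — contradiction.
Both cases fail, so the formula is unsatisfiable.

UNSATISFIABLE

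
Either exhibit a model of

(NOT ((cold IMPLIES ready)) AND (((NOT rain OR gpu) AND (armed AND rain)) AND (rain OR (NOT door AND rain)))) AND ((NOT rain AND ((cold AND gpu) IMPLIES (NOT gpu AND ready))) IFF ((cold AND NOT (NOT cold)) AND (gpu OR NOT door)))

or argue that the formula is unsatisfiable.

Unsatisfiable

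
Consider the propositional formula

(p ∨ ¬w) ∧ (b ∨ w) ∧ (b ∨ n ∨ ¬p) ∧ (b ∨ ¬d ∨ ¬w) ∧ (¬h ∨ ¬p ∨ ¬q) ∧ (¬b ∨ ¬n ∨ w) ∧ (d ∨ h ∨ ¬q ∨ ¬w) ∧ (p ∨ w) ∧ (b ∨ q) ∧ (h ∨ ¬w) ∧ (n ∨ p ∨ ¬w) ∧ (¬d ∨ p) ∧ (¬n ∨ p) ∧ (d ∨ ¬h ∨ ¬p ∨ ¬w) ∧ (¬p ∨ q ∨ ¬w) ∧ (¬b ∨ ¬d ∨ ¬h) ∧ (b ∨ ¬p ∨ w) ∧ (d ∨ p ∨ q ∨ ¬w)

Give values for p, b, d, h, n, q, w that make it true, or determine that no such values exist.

p = True, b = True, d = False, h = True, n = False, q = False, w = False

Try p = False:
  (p ∨ ¬w) forces w = False.
  clause (p ∨ w) is falsified — backtrack.
So p = True.
Set b = True.
Set d = False.
Set h = True.
  then (¬h ∨ ¬p ∨ ¬q) forces q = False.
  then (d ∨ ¬h ∨ ¬p ∨ ¬w) forces w = False.
  then (¬b ∨ ¬n ∨ w) forces n = False.
All clauses satisfied.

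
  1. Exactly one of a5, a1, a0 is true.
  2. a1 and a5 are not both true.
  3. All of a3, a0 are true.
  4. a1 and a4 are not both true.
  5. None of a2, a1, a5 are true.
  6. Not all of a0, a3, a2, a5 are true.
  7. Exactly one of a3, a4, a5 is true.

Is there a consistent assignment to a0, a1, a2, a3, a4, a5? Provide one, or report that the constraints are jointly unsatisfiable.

a0 = True, a1 = False, a2 = False, a3 = True, a4 = False, a5 = False

  (1) {a5, a1, a0}: 1 true — exactly one ✓
  (2) a1=F, a5=F — not both ✓
  (3) {a3, a0}: all 2 true ✓
  (4) a1=F, a4=F — not both ✓
  (5) {a2, a1, a5}: 0 true — none ✓
  (6) {a0, a3, a2, a5}: 2/4 true — not all ✓
  (7) {a3, a4, a5}: 1 true — exactly one ✓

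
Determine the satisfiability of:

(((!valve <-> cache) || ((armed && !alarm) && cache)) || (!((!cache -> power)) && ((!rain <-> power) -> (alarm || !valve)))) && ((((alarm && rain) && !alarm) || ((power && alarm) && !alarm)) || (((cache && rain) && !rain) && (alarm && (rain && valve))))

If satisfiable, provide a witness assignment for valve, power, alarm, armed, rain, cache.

The conjunct (((alarm && rain) && !alarm) || ((power && alarm) && !alarm)) || (((cache && rain) && !rain) && (alarm && (rain && valve))) is unsatisfiable on its own:
  alarm = True: simplifies to ((cache && rain) && !rain) && (rain && valve).
    rain = True: the conjunct !rain is False.
    rain = False: the conjunct rain is False.
  alarm = False: this becomes (False || False) || (((cache && rain) && !rain) && False) = False.
So the whole conjunction is unsatisfiable.

UNSATISFIABLE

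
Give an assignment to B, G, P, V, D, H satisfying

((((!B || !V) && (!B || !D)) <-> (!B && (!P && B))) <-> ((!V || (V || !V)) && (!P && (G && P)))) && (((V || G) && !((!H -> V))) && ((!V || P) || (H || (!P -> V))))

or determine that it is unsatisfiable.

B=F, G=T, P=F, V=F, D=F, H=F

  (((!B || !V) && (!B || !D)) <-> (!B && (!P && B))) <-> ((!V || (V || !V)) && (!P && (G && P))) = True
    ((!B || !V) && (!B || !D)) <-> (!B && (!P && B)) = False
      (!B || !V) && (!B || !D) = True
        !B || !V = True
          !B = True
          !V = True
        !B || !D = True
          !B = True
          !D = True
      !B && (!P && B) = False
        !B = True
        !P && B = False
          !P = True
    (!V || (V || !V)) && (!P && (G && P)) = False
      !V || (V || !V) = True
        !V = True
        V || !V = True
          !V = True
      !P && (G && P) = False
        !P = True
        G && P = False
  ((V || G) && !((!H -> V))) && ((!V || P) || (H || (!P -> V))) = True
    (V || G) && !((!H -> V)) = True
      V || G = True
      !((!H -> V)) = True
        !H -> V = False
          !H = True
    (!V || P) || (H || (!P -> V)) = True
      !V || P = True
        !V = True
      H || (!P -> V) = False
        !P -> V = False
          !P = True
Both conjuncts True, so the formula holds.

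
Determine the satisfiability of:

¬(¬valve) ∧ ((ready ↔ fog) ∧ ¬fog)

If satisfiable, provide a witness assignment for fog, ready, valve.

fog=F; ready=F; valve=T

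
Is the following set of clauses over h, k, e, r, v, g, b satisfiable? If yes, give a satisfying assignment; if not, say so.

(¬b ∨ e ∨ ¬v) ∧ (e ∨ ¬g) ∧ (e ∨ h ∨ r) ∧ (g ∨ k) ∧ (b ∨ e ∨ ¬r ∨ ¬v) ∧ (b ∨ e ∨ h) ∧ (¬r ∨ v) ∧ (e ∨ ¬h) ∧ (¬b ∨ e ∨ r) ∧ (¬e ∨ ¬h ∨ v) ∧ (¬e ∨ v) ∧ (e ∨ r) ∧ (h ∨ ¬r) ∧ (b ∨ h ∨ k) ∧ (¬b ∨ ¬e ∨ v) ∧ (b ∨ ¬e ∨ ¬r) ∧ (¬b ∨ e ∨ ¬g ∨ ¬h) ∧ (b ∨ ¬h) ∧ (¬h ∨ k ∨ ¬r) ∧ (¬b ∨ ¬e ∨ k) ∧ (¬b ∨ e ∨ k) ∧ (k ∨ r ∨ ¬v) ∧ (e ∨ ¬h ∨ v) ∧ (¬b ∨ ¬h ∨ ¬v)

h = False, k = True, e = True, r = False, v = True, g = True, b = True

Try h = True:
  (e ∨ ¬h) forces e = True.
  (¬e ∨ ¬h ∨ v) forces v = True.
  (b ∨ ¬h) forces b = True.
  clause (¬b ∨ ¬h ∨ ¬v) is falsified — backtrack.
So h = False.
  then (h ∨ ¬r) forces r = False.
  then (e ∨ h ∨ r) forces e = True.
  then (¬e ∨ v) forces v = True.
  then (k ∨ r ∨ ¬v) forces k = True.
Set g = True.
Set b = True.
All clauses satisfied.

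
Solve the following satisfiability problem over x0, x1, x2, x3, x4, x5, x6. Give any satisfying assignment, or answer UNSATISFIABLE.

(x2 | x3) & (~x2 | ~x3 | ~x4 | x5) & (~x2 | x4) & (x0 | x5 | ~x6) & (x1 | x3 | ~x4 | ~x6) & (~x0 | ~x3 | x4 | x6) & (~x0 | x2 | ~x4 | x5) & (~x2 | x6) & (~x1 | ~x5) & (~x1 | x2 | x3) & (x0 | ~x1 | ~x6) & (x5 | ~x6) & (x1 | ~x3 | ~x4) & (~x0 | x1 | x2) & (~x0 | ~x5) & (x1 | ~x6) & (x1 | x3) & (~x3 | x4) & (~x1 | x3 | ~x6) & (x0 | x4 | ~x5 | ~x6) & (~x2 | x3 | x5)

x0: False, x1: True, x2: False, x3: True, x4: True, x5: False, x6: False

Set x0 = False.
Try x1 = False:
  (x1 | ~x6) forces x6 = False.
  (~x2 | x6) forces x2 = False.
  (x2 | x3) forces x3 = True.
  (x1 | ~x3 | ~x4) forces x4 = False.
  clause (~x3 | x4) is falsified — backtrack.
So x1 = True.
  then (~x1 | ~x5) forces x5 = False.
  then (x0 | ~x1 | ~x6) forces x6 = False.
  then (~x2 | x6) forces x2 = False.
  then (~x1 | x2 | x3) forces x3 = True.
  then (~x3 | x4) forces x4 = True.
All clauses satisfied.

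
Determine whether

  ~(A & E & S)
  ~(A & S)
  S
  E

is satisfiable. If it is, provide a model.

Unit clause (S) forces S = True.
Unit clause (E) forces E = True.
In (~A | ~S) only ~A is left, so A = False.
All clauses satisfied.

S=T; A=F; E=T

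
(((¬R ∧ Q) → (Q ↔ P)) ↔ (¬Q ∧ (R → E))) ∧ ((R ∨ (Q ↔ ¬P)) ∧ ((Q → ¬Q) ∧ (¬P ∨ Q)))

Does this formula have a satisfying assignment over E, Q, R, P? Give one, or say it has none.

E = True, Q = False, R = True, P = False

  ((¬R ∧ Q) → (Q ↔ P)) ↔ (¬Q ∧ (R → E)) = True
    (¬R ∧ Q) → (Q ↔ P) = True
      ¬R ∧ Q = False
        ¬R = False
      Q ↔ P = True
    ¬Q ∧ (R → E) = True
      ¬Q = True
      R → E = True
  (R ∨ (Q ↔ ¬P)) ∧ ((Q → ¬Q) ∧ (¬P ∨ Q)) = True
    R ∨ (Q ↔ ¬P) = True
      Q ↔ ¬P = False
        ¬P = True
    (Q → ¬Q) ∧ (¬P ∨ Q) = True
      Q → ¬Q = True
        ¬Q = True
      ¬P ∨ Q = True
        ¬P = True
Both conjuncts True, so the formula holds.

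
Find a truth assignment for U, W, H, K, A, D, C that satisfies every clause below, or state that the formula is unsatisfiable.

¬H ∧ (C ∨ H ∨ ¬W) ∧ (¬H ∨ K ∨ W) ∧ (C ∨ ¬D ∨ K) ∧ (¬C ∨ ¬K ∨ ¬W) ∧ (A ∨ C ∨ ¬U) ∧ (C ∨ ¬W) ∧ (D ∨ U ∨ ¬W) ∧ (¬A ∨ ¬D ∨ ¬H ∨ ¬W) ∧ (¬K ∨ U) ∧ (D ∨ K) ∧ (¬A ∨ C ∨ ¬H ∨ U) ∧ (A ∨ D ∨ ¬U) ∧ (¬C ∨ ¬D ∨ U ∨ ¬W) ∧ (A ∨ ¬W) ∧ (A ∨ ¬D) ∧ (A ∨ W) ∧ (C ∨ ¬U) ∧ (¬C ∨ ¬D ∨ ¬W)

U = True; W = False; H = False; K = True; A = True; D = False; C = True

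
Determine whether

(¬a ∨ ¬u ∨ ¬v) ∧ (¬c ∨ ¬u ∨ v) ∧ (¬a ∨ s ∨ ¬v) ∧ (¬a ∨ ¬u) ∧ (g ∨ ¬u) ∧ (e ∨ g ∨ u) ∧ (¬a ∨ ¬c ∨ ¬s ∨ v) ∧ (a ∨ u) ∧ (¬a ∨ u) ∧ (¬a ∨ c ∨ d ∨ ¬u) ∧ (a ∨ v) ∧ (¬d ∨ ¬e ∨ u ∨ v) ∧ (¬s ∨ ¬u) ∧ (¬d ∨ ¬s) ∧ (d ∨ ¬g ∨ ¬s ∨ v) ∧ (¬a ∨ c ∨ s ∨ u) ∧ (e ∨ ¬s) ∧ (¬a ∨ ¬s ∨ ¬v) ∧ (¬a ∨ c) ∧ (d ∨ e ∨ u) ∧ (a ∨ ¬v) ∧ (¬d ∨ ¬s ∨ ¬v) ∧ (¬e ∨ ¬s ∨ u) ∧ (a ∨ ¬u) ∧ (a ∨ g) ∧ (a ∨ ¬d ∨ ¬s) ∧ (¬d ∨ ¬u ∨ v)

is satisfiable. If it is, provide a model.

The formula is unsatisfiable.

Case a = True:
  (¬a ∨ ¬u) forces u = False.
  Clause (¬a ∨ u) is falsified — contradiction.
Case a = False:
  (a ∨ u) forces u = True.
  Clause (a ∨ ¬u) is falsified — contradiction.
Both cases fail, so the formula is unsatisfiable.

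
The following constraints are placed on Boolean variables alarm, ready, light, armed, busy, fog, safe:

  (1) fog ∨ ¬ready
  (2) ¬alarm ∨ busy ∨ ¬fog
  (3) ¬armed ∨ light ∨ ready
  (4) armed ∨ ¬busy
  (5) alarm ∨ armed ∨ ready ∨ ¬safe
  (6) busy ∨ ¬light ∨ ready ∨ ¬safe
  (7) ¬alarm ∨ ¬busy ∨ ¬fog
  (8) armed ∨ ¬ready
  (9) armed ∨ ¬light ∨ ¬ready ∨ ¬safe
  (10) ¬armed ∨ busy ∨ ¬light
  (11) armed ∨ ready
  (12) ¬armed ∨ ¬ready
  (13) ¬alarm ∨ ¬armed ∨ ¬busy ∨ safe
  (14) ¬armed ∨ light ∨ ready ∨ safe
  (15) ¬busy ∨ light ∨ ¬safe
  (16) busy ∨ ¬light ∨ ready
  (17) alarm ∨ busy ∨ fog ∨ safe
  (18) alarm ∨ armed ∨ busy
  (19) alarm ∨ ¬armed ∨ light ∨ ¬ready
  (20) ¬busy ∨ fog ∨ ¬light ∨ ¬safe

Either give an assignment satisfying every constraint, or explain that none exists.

Set alarm = False.
Try ready = True:
  (fog ∨ ¬ready) forces fog = True.
  (armed ∨ ¬ready) forces armed = True.
  clause (¬armed ∨ ¬ready) is falsified — backtrack.
So ready = False.
  then (armed ∨ ready) forces armed = True.
  then (¬armed ∨ light ∨ ready) forces light = True.
  then (¬armed ∨ busy ∨ ¬light) forces busy = True.
Set fog = False.
  then (¬busy ∨ fog ∨ ¬light ∨ ¬safe) forces safe = False.
All clauses satisfied.

alarm=F, ready=F, light=T, armed=T, busy=T, fog=F, safe=F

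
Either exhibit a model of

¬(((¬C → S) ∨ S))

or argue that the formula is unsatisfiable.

C = False, S = False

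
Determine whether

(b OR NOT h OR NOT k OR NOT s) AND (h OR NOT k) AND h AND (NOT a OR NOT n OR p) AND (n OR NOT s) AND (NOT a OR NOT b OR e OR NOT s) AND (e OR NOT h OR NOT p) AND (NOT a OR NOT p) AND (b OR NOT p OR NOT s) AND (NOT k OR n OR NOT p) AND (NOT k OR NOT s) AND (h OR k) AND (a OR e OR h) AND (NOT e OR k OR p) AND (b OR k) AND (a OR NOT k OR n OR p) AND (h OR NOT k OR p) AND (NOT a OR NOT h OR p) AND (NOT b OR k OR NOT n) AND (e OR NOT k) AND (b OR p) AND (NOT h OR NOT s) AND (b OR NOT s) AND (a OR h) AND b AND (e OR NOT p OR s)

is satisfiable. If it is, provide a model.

n = True, a = False, p = True, s = False, h = True, e = True, k = True, b = True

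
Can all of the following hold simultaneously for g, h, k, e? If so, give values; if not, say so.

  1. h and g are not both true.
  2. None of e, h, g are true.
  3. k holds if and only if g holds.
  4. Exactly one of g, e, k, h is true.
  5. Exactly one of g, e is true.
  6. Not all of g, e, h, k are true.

Case g = True:
  Constraint (2) is violated (g=T) — contradiction.
Case g = False:
  (2) forces e = False.
  Constraint (5) is violated (g=F, e=F) — contradiction.
Both cases fail — unsatisfiable.

Unsatisfiable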